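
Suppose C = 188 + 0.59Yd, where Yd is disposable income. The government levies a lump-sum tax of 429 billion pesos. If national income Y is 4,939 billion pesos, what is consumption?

Yd = Y − T = 4939 − 429 = 4510
C = 188 + 0.59(4510) = 188 + 2660.9 = 2848.9

C = 2848.9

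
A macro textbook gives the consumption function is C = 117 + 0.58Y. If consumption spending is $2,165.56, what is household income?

117 + 0.58Y = 2165.56
0.58Y = 2048.56, so Y = 2048.56/0.58 = 3532

Y = 3532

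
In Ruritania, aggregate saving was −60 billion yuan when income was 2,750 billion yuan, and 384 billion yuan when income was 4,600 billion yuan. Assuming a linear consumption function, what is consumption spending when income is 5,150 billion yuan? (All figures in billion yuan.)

MPS = ΔS/ΔY = (384 − (-60))/(4600 − 2750) = 444/1850 = 0.24
MPC = 1 − MPS = 0.76
Autonomous saving = -60 − 0.24(2750) = -720, so a = 720
C = 720 + 0.76(5150) = 720 + 3914 = 4634

C = 4634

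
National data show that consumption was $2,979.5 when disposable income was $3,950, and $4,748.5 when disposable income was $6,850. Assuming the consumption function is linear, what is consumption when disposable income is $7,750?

C = 5297.5

MPC = (4748.5 − 2979.5)/(6850 − 3950) = 1769/2900 = 0.61
a = 2979.5 − 0.61(3950) = 2979.5 − 2409.5 = 570
C = 570 + 0.61(7750) = 570 + 4727.5 = 5297.5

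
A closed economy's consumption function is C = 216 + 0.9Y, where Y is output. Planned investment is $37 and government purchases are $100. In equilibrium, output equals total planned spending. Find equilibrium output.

Y = 3530

Y = C + I + G = 216 + 0.9Y + 37 + 100
Y − 0.9Y = 353
0.1Y = 353, so Y = 353/0.1 = 3530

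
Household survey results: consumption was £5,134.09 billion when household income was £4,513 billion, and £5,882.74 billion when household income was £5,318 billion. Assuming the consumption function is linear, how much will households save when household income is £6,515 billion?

S = -480.95

MPC = (5882.74 − 5134.09)/(5318 − 4513) = 748.65/805 = 0.93
a = 5134.09 − 0.93(4513) = 5134.09 − 4197.09 = 937
C = 937 + 0.93(6515) = 6995.95
S = 6515 − 6995.95 = -480.95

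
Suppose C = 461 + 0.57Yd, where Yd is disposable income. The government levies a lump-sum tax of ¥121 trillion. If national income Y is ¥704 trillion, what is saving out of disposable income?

S = -210.31

Yd = Y − T = 704 − 121 = 583
C = 461 + 0.57(583) = 461 + 332.31 = 793.31
S = Yd − C = 583 − 793.31 = -210.31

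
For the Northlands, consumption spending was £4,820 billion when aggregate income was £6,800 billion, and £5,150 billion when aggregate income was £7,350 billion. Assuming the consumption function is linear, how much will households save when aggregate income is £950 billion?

S = -360

MPC = (5150 − 4820)/(7350 − 6800) = 330/550 = 0.6
a = 4820 − 0.6(6800) = 4820 − 4080 = 740
C = 740 + 0.6(950) = 1310
S = 950 − 1310 = -360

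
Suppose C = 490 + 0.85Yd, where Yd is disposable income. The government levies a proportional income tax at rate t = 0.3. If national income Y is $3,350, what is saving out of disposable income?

S = -138.25

Yd = (1 − 0.3)(3350) = 0.7(3350) = 2345
C = 490 + 0.85(2345) = 490 + 1993.25 = 2483.25
S = Yd − C = 2345 − 2483.25 = -138.25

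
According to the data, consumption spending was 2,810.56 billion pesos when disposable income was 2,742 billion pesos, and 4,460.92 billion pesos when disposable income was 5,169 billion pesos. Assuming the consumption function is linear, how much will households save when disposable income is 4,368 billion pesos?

S = 451.76

MPC = (4460.92 − 2810.56)/(5169 − 2742) = 1650.36/2427 = 0.68
a = 2810.56 − 0.68(2742) = 2810.56 − 1864.56 = 946
C = 946 + 0.68(4368) = 3916.24
S = 4368 − 3916.24 = 451.76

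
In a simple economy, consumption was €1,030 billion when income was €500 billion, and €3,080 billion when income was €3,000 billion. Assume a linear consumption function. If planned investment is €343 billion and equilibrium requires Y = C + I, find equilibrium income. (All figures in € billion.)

Y = 5350

MPC = (3080 − 1030)/(3000 − 500) = 2050/2500 = 0.82
a = 1030 − 0.82(500) = 620
Equilibrium: Y = 620 + 0.82Y + 343
0.18Y = 963, so Y = 963/0.18 = 5350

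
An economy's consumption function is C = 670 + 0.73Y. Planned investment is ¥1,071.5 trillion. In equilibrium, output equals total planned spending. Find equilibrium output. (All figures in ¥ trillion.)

Y = C + I = 670 + 0.73Y + 1071.5
Y − 0.73Y = 1741.5
0.27Y = 1741.5, so Y = 1741.5/0.27 = 6450

Y = 6450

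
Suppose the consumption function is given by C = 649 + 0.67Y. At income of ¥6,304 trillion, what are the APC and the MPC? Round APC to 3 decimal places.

MPC = 0.67 (the slope of the consumption function)
C = 649 + 0.67(6304) = 4872.68, so APC = 4872.68/6304 = 0.773

APC = 0.773; MPC = 0.67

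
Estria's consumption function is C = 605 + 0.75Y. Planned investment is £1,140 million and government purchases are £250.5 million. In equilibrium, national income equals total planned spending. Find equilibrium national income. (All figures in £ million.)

Y = C + I + G = 605 + 0.75Y + 1140 + 250.5
Y − 0.75Y = 1995.5
0.25Y = 1995.5, so Y = 1995.5/0.25 = 7982

Y = 7982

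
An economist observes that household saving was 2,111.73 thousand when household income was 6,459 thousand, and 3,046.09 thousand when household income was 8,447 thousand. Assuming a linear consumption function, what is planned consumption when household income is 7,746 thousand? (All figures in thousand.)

MPS = ΔS/ΔY = (3046.09 − 2111.73)/(8447 − 6459) = 934.36/1988 = 0.47
MPC = 1 − MPS = 0.53
Autonomous saving = 2111.73 − 0.47(6459) = -924, so a = 924
C = 924 + 0.53(7746) = 924 + 4105.38 = 5029.38

C = 5029.38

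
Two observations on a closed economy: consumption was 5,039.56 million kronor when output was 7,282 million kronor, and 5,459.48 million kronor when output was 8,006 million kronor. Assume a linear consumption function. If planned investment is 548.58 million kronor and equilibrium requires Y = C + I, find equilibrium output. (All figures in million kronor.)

MPC = (5459.48 − 5039.56)/(8006 − 7282) = 419.92/724 = 0.58
a = 5039.56 − 0.58(7282) = 816
Equilibrium: Y = 816 + 0.58Y + 548.58
0.42Y = 1364.58, so Y = 1364.58/0.42 = 3249

Y = 3249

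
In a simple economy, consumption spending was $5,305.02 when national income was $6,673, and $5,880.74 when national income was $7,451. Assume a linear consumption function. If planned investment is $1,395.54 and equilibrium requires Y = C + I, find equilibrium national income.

Y = 6779

MPC = (5880.74 − 5305.02)/(7451 − 6673) = 575.72/778 = 0.74
a = 5305.02 − 0.74(6673) = 367
Equilibrium: Y = 367 + 0.74Y + 1395.54
0.26Y = 1762.54, so Y = 1762.54/0.26 = 6779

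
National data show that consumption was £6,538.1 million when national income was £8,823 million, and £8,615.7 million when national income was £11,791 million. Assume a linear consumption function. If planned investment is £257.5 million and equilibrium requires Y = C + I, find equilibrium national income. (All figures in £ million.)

Y = 2065

MPC = (8615.7 − 6538.1)/(11791 − 8823) = 2077.6/2968 = 0.7
a = 6538.1 − 0.7(8823) = 362
Equilibrium: Y = 362 + 0.7Y + 257.5
0.3Y = 619.5, so Y = 619.5/0.3 = 2065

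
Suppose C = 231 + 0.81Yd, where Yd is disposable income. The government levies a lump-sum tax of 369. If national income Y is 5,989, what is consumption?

C = 4783.2

Yd = Y − T = 5989 − 369 = 5620
C = 231 + 0.81(5620) = 231 + 4552.2 = 4783.2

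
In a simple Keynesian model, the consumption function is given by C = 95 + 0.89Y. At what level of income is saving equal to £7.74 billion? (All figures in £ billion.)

S = Y − C = -95 + 0.11Y
-95 + 0.11Y = 7.74, so 0.11Y = 102.74 and Y = 934

Y = 934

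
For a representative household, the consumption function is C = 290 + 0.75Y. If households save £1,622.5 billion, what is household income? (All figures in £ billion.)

Y = 7650

S = Y − C = -290 + 0.25Y
-290 + 0.25Y = 1622.5, so 0.25Y = 1912.5 and Y = 7650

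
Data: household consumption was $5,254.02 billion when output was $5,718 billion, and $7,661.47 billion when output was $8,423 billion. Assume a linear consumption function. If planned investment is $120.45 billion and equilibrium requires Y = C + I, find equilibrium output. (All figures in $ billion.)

MPC = (7661.47 − 5254.02)/(8423 − 5718) = 2407.45/2705 = 0.89
a = 5254.02 − 0.89(5718) = 165
Equilibrium: Y = 165 + 0.89Y + 120.45
0.11Y = 285.45, so Y = 285.45/0.11 = 2595

Y = 2595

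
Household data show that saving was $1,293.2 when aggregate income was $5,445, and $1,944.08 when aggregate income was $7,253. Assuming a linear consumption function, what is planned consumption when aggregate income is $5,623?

C = 4265.72

MPS = ΔS/ΔY = (1944.08 − 1293.2)/(7253 − 5445) = 650.88/1808 = 0.36
MPC = 1 − MPS = 0.64
Autonomous saving = 1293.2 − 0.36(5445) = -667, so a = 667
C = 667 + 0.64(5623) = 667 + 3598.72 = 4265.72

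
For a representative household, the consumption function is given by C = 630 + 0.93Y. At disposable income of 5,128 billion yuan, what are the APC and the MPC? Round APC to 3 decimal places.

APC = 1.053; MPC = 0.93

MPC = 0.93 (the slope of the consumption function)
C = 630 + 0.93(5128) = 5399.04, so APC = 5399.04/5128 = 1.053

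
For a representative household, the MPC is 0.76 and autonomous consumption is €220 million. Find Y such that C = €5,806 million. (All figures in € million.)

Y = 7350

220 + 0.76Y = 5806
0.76Y = 5586, so Y = 5586/0.76 = 7350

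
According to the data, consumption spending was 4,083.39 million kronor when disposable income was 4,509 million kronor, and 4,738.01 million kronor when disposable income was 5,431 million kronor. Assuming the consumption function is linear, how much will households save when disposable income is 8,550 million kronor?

S = 1597.5

MPC = (4738.01 − 4083.39)/(5431 − 4509) = 654.62/922 = 0.71
a = 4083.39 − 0.71(4509) = 4083.39 − 3201.39 = 882
C = 882 + 0.71(8550) = 6952.5
S = 8550 − 6952.5 = 1597.5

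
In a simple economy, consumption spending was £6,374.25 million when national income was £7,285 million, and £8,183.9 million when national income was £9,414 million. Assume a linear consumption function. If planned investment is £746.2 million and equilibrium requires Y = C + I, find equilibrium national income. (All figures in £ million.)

MPC = (8183.9 − 6374.25)/(9414 − 7285) = 1809.65/2129 = 0.85
a = 6374.25 − 0.85(7285) = 182
Equilibrium: Y = 182 + 0.85Y + 746.2
0.15Y = 928.2, so Y = 928.2/0.15 = 6188

Y = 6188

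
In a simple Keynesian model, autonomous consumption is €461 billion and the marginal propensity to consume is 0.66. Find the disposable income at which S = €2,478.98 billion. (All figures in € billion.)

S = Y − C = -461 + 0.34Y
-461 + 0.34Y = 2478.98, so 0.34Y = 2939.98 and Y = 8647

Y = 8647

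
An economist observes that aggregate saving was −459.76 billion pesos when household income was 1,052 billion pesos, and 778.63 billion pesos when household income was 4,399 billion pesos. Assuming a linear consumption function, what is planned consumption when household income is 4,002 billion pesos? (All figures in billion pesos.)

C = 3370.26

MPS = ΔS/ΔY = (778.63 − (-459.76))/(4399 − 1052) = 1238.39/3347 = 0.37
MPC = 1 − MPS = 0.63
Autonomous saving = -459.76 − 0.37(1052) = -849, so a = 849
C = 849 + 0.63(4002) = 849 + 2521.26 = 3370.26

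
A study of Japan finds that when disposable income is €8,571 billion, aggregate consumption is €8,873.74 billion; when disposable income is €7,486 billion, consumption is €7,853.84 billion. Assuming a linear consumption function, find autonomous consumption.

MPC = ΔC/ΔY = (8873.74 − 7853.84)/(8571 − 7486) = 1019.9/1085 = 0.94
a = C − MPC·Y = 7853.84 − 0.94(7486) = 7853.84 − 7036.84 = 817

a = 817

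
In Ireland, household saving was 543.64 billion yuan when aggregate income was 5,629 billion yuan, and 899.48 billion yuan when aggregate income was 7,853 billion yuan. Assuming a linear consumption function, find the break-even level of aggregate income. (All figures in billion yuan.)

Y = 2231.25

MPS = ΔS/ΔY = (899.48 − 543.64)/(7853 − 5629) = 355.84/2224 = 0.16
MPC = 1 − MPS = 0.84
From S(5629) = 543.64: −a + 0.16(5629) = 543.64, so a = 900.64 − 543.64 = 357
Break-even (S = 0): Y = a/MPS = 357/0.16 = 2231.25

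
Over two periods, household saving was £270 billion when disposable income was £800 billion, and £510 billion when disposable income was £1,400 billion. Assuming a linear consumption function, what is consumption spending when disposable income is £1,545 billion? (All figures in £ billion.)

MPS = ΔS/ΔY = (510 − 270)/(1400 − 800) = 240/600 = 0.4
MPC = 1 − MPS = 0.6
Autonomous saving = 270 − 0.4(800) = -50, so a = 50
C = 50 + 0.6(1545) = 50 + 927 = 977

C = 977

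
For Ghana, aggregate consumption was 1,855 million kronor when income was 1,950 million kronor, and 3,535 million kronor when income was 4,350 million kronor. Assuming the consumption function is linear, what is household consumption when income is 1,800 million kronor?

MPC = (3535 − 1855)/(4350 − 1950) = 1680/2400 = 0.7
a = 1855 − 0.7(1950) = 1855 − 1365 = 490
C = 490 + 0.7(1800) = 490 + 1260 = 1750

C = 1750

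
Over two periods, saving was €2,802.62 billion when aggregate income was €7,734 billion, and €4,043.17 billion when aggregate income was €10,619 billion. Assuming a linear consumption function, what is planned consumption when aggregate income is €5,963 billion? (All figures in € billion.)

MPS = ΔS/ΔY = (4043.17 − 2802.62)/(10619 − 7734) = 1240.55/2885 = 0.43
MPC = 1 − MPS = 0.57
Autonomous saving = 2802.62 − 0.43(7734) = -523, so a = 523
C = 523 + 0.57(5963) = 523 + 3398.91 = 3921.91

C = 3921.91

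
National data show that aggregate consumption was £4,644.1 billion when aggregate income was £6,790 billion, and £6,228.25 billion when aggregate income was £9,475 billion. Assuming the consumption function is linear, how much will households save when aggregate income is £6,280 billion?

S = 1936.8

MPC = (6228.25 − 4644.1)/(9475 − 6790) = 1584.15/2685 = 0.59
a = 4644.1 − 0.59(6790) = 4644.1 − 4006.1 = 638
C = 638 + 0.59(6280) = 4343.2
S = 6280 − 4343.2 = 1936.8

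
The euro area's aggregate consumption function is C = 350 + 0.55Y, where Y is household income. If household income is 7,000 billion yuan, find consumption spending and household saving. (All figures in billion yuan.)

C = 350 + 0.55(7000) = 350 + 3850 = 4200
S = Y − C = 7000 − 4200 = 2800

C = 4200; S = 2800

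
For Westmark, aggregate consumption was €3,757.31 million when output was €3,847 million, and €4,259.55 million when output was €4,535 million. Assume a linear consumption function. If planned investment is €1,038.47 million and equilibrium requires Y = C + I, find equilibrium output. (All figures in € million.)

Y = 7361

MPC = (4259.55 − 3757.31)/(4535 − 3847) = 502.24/688 = 0.73
a = 3757.31 − 0.73(3847) = 949
Equilibrium: Y = 949 + 0.73Y + 1038.47
0.27Y = 1987.47, so Y = 1987.47/0.27 = 7361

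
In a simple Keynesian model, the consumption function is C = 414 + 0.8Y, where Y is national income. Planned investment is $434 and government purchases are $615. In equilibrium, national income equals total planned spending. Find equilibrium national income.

Y = 7315

Y = C + I + G = 414 + 0.8Y + 434 + 615
Y − 0.8Y = 1463
0.2Y = 1463, so Y = 1463/0.2 = 7315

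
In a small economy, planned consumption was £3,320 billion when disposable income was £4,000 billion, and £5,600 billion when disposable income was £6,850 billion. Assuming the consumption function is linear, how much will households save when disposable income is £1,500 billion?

MPC = (5600 − 3320)/(6850 − 4000) = 2280/2850 = 0.8
a = 3320 − 0.8(4000) = 3320 − 3200 = 120
C = 120 + 0.8(1500) = 1320
S = 1500 − 1320 = 180

S = 180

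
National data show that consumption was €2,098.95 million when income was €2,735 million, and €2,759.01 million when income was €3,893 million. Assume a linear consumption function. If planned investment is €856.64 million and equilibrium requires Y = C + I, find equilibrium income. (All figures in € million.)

MPC = (2759.01 − 2098.95)/(3893 − 2735) = 660.06/1158 = 0.57
a = 2098.95 − 0.57(2735) = 540
Equilibrium: Y = 540 + 0.57Y + 856.64
0.43Y = 1396.64, so Y = 1396.64/0.43 = 3248

Y = 3248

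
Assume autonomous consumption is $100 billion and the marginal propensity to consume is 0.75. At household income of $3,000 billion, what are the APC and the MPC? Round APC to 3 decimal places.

MPC = 0.75 (the slope of the consumption function)
C = 100 + 0.75(3000) = 2350, so APC = 2350/3000 = 0.783

APC = 0.783; MPC = 0.75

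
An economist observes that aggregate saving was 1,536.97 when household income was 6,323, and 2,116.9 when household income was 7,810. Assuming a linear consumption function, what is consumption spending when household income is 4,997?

C = 3977.17

MPS = ΔS/ΔY = (2116.9 − 1536.97)/(7810 − 6323) = 579.93/1487 = 0.39
MPC = 1 − MPS = 0.61
Autonomous saving = 1536.97 − 0.39(6323) = -929, so a = 929
C = 929 + 0.61(4997) = 929 + 3048.17 = 3977.17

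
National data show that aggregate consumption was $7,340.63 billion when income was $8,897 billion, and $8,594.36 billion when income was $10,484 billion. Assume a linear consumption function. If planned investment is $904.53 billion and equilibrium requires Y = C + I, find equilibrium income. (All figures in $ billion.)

MPC = (8594.36 − 7340.63)/(10484 − 8897) = 1253.73/1587 = 0.79
a = 7340.63 − 0.79(8897) = 312
Equilibrium: Y = 312 + 0.79Y + 904.53
0.21Y = 1216.53, so Y = 1216.53/0.21 = 5793

Y = 5793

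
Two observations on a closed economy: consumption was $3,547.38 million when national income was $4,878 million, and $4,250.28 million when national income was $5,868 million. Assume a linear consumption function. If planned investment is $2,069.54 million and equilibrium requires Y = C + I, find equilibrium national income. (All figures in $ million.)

MPC = (4250.28 − 3547.38)/(5868 − 4878) = 702.9/990 = 0.71
a = 3547.38 − 0.71(4878) = 84
Equilibrium: Y = 84 + 0.71Y + 2069.54
0.29Y = 2153.54, so Y = 2153.54/0.29 = 7426

Y = 7426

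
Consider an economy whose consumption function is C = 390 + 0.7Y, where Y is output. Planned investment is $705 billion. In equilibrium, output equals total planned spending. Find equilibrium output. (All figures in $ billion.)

Y = C + I = 390 + 0.7Y + 705
Y − 0.7Y = 1095
0.3Y = 1095, so Y = 1095/0.3 = 3650

Y = 3650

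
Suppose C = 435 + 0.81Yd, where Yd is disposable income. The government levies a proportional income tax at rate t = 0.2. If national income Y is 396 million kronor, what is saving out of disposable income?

S = -374.808

Yd = (1 − 0.2)(396) = 0.8(396) = 316.8
C = 435 + 0.81(316.8) = 435 + 256.608 = 691.608
S = Yd − C = 316.8 − 691.608 = -374.808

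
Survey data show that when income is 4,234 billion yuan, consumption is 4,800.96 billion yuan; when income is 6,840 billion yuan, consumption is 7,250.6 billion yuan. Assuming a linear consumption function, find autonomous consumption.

MPC = ΔC/ΔY = (7250.6 − 4800.96)/(6840 − 4234) = 2449.64/2606 = 0.94
a = C − MPC·Y = 4800.96 − 0.94(4234) = 4800.96 − 3979.96 = 821

a = 821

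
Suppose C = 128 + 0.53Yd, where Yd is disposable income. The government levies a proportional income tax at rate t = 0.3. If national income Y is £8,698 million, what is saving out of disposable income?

Yd = (1 − 0.3)(8698) = 0.7(8698) = 6088.6
C = 128 + 0.53(6088.6) = 128 + 3226.958 = 3354.958
S = Yd − C = 6088.6 − 3354.958 = 2733.642

S = 2733.642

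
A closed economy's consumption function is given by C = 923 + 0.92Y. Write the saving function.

S = Y − C = Y − (923 + 0.92Y) = -923 + (1 − 0.92)Y

S = -923 + 0.08Y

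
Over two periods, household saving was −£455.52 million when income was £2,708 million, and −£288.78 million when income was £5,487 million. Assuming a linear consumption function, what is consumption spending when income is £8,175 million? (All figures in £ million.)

C = 8302.5

MPS = ΔS/ΔY = (-288.78 − (-455.52))/(5487 − 2708) = 166.74/2779 = 0.06
MPC = 1 − MPS = 0.94
Autonomous saving = -455.52 − 0.06(2708) = -618, so a = 618
C = 618 + 0.94(8175) = 618 + 7684.5 = 8302.5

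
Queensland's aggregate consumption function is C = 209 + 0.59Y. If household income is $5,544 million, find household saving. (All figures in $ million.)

C = 209 + 0.59(5544) = 209 + 3270.96 = 3479.96
S = Y − C = 5544 − 3479.96 = 2064.04

S = 2064.04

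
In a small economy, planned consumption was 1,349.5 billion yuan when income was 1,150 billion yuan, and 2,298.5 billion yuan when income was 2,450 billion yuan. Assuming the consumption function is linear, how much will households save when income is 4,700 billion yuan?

MPC = (2298.5 − 1349.5)/(2450 − 1150) = 949/1300 = 0.73
a = 1349.5 − 0.73(1150) = 1349.5 − 839.5 = 510
C = 510 + 0.73(4700) = 3941
S = 4700 − 3941 = 759

S = 759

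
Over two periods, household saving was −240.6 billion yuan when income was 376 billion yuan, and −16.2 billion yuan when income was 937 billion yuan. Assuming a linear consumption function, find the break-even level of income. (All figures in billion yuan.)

MPS = ΔS/ΔY = (-16.2 − (-240.6))/(937 − 376) = 224.4/561 = 0.4
MPC = 1 − MPS = 0.6
From S(376) = -240.6: −a + 0.4(376) = -240.6, so a = 150.4 − (-240.6) = 391
Break-even (S = 0): Y = a/MPS = 391/0.4 = 977.5

Y = 977.5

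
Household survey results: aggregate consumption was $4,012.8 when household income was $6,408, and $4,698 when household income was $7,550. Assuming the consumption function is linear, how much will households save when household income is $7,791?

S = 2948.4

MPC = (4698 − 4012.8)/(7550 − 6408) = 685.2/1142 = 0.6
a = 4012.8 − 0.6(6408) = 4012.8 − 3844.8 = 168
C = 168 + 0.6(7791) = 4842.6
S = 7791 − 4842.6 = 2948.4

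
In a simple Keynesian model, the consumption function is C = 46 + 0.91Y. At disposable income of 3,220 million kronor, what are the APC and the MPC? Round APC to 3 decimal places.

APC = 0.924; MPC = 0.91

MPC = 0.91 (the slope of the consumption function)
C = 46 + 0.91(3220) = 2976.2, so APC = 2976.2/3220 = 0.924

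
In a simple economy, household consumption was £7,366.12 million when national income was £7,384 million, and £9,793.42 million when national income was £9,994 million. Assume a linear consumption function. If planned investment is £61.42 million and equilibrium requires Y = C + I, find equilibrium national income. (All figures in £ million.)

MPC = (9793.42 − 7366.12)/(9994 − 7384) = 2427.3/2610 = 0.93
a = 7366.12 − 0.93(7384) = 499
Equilibrium: Y = 499 + 0.93Y + 61.42
0.07Y = 560.42, so Y = 560.42/0.07 = 8006

Y = 8006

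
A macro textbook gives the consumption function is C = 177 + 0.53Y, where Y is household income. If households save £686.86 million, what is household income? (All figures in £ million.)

Y = 1838

S = Y − C = -177 + 0.47Y
-177 + 0.47Y = 686.86, so 0.47Y = 863.86 and Y = 1838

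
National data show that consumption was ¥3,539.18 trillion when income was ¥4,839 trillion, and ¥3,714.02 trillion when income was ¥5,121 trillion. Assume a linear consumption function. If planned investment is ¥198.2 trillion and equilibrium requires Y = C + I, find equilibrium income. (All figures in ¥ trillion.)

MPC = (3714.02 − 3539.18)/(5121 − 4839) = 174.84/282 = 0.62
a = 3539.18 − 0.62(4839) = 539
Equilibrium: Y = 539 + 0.62Y + 198.2
0.38Y = 737.2, so Y = 737.2/0.38 = 1940

Y = 1940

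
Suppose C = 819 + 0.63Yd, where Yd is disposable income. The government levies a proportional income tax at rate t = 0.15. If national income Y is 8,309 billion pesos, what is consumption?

C = 5268.4695

Yd = (1 − 0.15)(8309) = 0.85(8309) = 7062.65
C = 819 + 0.63(7062.65) = 819 + 4449.4695 = 5268.4695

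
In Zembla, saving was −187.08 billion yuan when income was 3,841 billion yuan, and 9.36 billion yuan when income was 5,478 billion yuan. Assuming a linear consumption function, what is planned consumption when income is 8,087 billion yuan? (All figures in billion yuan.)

C = 7764.56

MPS = ΔS/ΔY = (9.36 − (-187.08))/(5478 − 3841) = 196.44/1637 = 0.12
MPC = 1 − MPS = 0.88
Autonomous saving = -187.08 − 0.12(3841) = -648, so a = 648
C = 648 + 0.88(8087) = 648 + 7116.56 = 7764.56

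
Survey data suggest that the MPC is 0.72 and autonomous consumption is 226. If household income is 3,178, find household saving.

C = 226 + 0.72(3178) = 226 + 2288.16 = 2514.16
S = Y − C = 3178 − 2514.16 = 663.84

S = 663.84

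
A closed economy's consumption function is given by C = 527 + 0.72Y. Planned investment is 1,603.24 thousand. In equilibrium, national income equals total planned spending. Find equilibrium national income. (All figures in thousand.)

Y = C + I = 527 + 0.72Y + 1603.24
Y − 0.72Y = 2130.24
0.28Y = 2130.24, so Y = 2130.24/0.28 = 7608

Y = 7608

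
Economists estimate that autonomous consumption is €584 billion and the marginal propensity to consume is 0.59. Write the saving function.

S = Y − C = Y − (584 + 0.59Y) = -584 + (1 − 0.59)Y

S = -584 + 0.41Y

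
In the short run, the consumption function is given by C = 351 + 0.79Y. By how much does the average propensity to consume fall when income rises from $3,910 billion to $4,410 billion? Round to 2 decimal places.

ΔAPC = 0.01

At Y = 3910: C = 351 + 0.79(3910) = 3439.9, APC = 3439.9/3910 = 0.880
At Y = 4410: C = 3834.9, APC = 3834.9/4410 = 0.870
Fall in APC = 0.880 − 0.870 = 0.01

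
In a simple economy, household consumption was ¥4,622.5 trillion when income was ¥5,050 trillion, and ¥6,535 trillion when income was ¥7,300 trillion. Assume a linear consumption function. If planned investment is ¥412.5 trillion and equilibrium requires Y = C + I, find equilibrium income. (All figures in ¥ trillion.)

MPC = (6535 − 4622.5)/(7300 − 5050) = 1912.5/2250 = 0.85
a = 4622.5 − 0.85(5050) = 330
Equilibrium: Y = 330 + 0.85Y + 412.5
0.15Y = 742.5, so Y = 742.5/0.15 = 4950

Y = 4950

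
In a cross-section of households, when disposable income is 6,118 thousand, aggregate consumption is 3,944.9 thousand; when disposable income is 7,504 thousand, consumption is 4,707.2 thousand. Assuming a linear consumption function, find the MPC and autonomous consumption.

MPC = 0.55; a = 580

MPC = ΔC/ΔY = (4707.2 − 3944.9)/(7504 − 6118) = 762.3/1386 = 0.55
a = C − MPC·Y = 3944.9 − 0.55(6118) = 3944.9 − 3364.9 = 580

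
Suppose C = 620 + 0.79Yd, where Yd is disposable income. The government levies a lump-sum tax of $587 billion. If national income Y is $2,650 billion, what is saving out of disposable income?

Yd = Y − T = 2650 − 587 = 2063
C = 620 + 0.79(2063) = 620 + 1629.77 = 2249.77
S = Yd − C = 2063 − 2249.77 = -186.77

S = -186.77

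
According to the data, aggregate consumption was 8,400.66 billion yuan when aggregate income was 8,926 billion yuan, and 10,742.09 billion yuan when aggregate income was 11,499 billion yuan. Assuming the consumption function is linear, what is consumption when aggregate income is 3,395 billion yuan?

MPC = (10742.09 − 8400.66)/(11499 − 8926) = 2341.43/2573 = 0.91
a = 8400.66 − 0.91(8926) = 8400.66 − 8122.66 = 278
C = 278 + 0.91(3395) = 278 + 3089.45 = 3367.45

C = 3367.45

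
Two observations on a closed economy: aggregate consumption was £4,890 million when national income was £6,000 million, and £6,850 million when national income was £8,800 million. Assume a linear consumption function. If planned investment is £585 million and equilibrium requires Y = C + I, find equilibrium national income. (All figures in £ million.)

MPC = (6850 − 4890)/(8800 − 6000) = 1960/2800 = 0.7
a = 4890 − 0.7(6000) = 690
Equilibrium: Y = 690 + 0.7Y + 585
0.3Y = 1275, so Y = 1275/0.3 = 4250

Y = 4250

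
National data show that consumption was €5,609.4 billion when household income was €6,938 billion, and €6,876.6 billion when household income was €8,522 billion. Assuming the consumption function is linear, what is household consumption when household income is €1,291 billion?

MPC = (6876.6 − 5609.4)/(8522 − 6938) = 1267.2/1584 = 0.8
a = 5609.4 − 0.8(6938) = 5609.4 − 5550.4 = 59
C = 59 + 0.8(1291) = 59 + 1032.8 = 1091.8

C = 1091.8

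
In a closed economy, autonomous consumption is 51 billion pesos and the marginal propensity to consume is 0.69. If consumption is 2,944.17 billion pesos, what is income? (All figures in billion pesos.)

51 + 0.69Y = 2944.17
0.69Y = 2893.17, so Y = 2893.17/0.69 = 4193

Y = 4193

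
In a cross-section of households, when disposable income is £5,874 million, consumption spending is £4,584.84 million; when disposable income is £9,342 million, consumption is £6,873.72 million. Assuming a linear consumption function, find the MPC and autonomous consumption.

MPC = 0.66; a = 708

MPC = ΔC/ΔY = (6873.72 − 4584.84)/(9342 − 5874) = 2288.88/3468 = 0.66
a = C − MPC·Y = 4584.84 − 0.66(5874) = 4584.84 − 3876.84 = 708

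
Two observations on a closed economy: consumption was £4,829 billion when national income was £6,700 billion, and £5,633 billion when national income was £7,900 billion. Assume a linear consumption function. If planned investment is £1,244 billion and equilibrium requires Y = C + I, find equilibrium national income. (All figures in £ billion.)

Y = 4800

MPC = (5633 − 4829)/(7900 − 6700) = 804/1200 = 0.67
a = 4829 − 0.67(6700) = 340
Equilibrium: Y = 340 + 0.67Y + 1244
0.33Y = 1584, so Y = 1584/0.33 = 4800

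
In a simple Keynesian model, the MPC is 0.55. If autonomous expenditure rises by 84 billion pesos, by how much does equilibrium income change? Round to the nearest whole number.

ΔY ≈ 187

The multiplier is 1/(1 − MPC) = 1/0.45.
ΔY = 84/0.45 = 186.67 ≈ 187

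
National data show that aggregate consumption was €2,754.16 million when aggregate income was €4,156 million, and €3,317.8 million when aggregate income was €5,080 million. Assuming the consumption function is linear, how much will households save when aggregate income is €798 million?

MPC = (3317.8 − 2754.16)/(5080 − 4156) = 563.64/924 = 0.61
a = 2754.16 − 0.61(4156) = 2754.16 − 2535.16 = 219
C = 219 + 0.61(798) = 705.78
S = 798 − 705.78 = 92.22

S = 92.22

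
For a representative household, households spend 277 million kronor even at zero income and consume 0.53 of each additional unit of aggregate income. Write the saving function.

S = -277 + 0.47Y

S = Y − C = Y − (277 + 0.53Y) = -277 + (1 − 0.53)Y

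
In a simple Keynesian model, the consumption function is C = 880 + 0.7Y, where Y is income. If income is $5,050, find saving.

S = 635

C = 880 + 0.7(5050) = 880 + 3535 = 4415
S = Y − C = 5050 − 4415 = 635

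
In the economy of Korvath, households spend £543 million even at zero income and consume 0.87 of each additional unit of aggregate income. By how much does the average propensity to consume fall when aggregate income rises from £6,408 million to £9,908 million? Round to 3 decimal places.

ΔAPC = 0.030

At Y = 6408: C = 543 + 0.87(6408) = 6117.96, APC = 6117.96/6408 = 0.9547
At Y = 9908: C = 9162.96, APC = 9162.96/9908 = 0.9248
Fall in APC = 0.9547 − 0.9248 = 0.0299 ≈ 0.030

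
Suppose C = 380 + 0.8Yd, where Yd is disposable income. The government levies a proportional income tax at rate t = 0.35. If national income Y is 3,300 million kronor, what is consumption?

Yd = (1 − 0.35)(3300) = 0.65(3300) = 2145
C = 380 + 0.8(2145) = 380 + 1716 = 2096

C = 2096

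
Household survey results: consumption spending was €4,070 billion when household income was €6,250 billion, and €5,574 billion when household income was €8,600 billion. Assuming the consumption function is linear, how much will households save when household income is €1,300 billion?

S = 398

MPC = (5574 − 4070)/(8600 − 6250) = 1504/2350 = 0.64
a = 4070 − 0.64(6250) = 4070 − 4000 = 70
C = 70 + 0.64(1300) = 902
S = 1300 − 902 = 398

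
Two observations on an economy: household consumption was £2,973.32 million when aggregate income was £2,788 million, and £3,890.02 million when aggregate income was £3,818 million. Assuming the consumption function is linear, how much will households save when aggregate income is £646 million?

MPC = (3890.02 − 2973.32)/(3818 − 2788) = 916.7/1030 = 0.89
a = 2973.32 − 0.89(2788) = 2973.32 − 2481.32 = 492
C = 492 + 0.89(646) = 1066.94
S = 646 − 1066.94 = -420.94

S = -420.94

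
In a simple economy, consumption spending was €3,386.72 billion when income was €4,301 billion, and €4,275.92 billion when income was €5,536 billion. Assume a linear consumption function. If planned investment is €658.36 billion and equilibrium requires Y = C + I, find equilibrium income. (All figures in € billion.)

Y = 3387

MPC = (4275.92 − 3386.72)/(5536 − 4301) = 889.2/1235 = 0.72
a = 3386.72 − 0.72(4301) = 290
Equilibrium: Y = 290 + 0.72Y + 658.36
0.28Y = 948.36, so Y = 948.36/0.28 = 3387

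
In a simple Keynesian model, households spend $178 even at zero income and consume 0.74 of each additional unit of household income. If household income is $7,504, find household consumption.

C = 178 + 0.74(7504) = 178 + 5552.96 = 5730.96

C = 5730.96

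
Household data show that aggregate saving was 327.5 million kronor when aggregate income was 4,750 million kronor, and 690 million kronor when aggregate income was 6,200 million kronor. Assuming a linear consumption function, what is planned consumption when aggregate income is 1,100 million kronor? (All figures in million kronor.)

C = 1685

MPS = ΔS/ΔY = (690 − 327.5)/(6200 − 4750) = 362.5/1450 = 0.25
MPC = 1 − MPS = 0.75
Autonomous saving = 327.5 − 0.25(4750) = -860, so a = 860
C = 860 + 0.75(1100) = 860 + 825 = 1685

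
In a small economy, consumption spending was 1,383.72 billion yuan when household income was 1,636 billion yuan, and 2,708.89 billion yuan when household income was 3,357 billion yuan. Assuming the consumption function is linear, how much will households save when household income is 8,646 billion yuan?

MPC = (2708.89 − 1383.72)/(3357 − 1636) = 1325.17/1721 = 0.77
a = 1383.72 − 0.77(1636) = 1383.72 − 1259.72 = 124
C = 124 + 0.77(8646) = 6781.42
S = 8646 − 6781.42 = 1864.58

S = 1864.58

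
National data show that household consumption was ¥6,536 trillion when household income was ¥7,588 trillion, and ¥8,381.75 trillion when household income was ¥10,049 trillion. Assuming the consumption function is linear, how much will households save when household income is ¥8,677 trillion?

MPC = (8381.75 − 6536)/(10049 − 7588) = 1845.75/2461 = 0.75
a = 6536 − 0.75(7588) = 6536 − 5691 = 845
C = 845 + 0.75(8677) = 7352.75
S = 8677 − 7352.75 = 1324.25

S = 1324.25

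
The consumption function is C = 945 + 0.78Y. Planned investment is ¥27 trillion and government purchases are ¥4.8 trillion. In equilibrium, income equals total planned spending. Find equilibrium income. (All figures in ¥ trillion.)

Y = 4440

Y = C + I + G = 945 + 0.78Y + 27 + 4.8
Y − 0.78Y = 976.8
0.22Y = 976.8, so Y = 976.8/0.22 = 4440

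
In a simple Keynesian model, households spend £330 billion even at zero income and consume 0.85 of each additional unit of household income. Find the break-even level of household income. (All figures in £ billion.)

Y = 2200

At break-even, C = Y: 330 + 0.85Y = Y
0.15Y = 330, so Y = 330/0.15 = 2200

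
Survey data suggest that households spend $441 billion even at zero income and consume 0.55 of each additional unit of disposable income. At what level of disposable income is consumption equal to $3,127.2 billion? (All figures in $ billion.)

Y = 4884

441 + 0.55Y = 3127.2
0.55Y = 2686.2, so Y = 2686.2/0.55 = 4884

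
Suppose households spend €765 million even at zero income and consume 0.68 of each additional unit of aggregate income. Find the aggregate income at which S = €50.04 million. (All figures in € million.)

Y = 2547

S = Y − C = -765 + 0.32Y
-765 + 0.32Y = 50.04, so 0.32Y = 815.04 and Y = 2547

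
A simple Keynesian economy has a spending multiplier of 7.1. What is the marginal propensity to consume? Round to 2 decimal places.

MPC = 0.86

k = 1/(1 − MPC), so 1 − MPC = 1/k = 1/7.1 = 0.1408
MPC = 1 − 0.1408 = 0.86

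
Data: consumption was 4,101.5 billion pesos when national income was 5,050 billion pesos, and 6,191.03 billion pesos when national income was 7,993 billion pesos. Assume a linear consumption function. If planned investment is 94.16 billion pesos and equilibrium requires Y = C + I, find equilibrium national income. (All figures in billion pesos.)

MPC = (6191.03 − 4101.5)/(7993 − 5050) = 2089.53/2943 = 0.71
a = 4101.5 − 0.71(5050) = 516
Equilibrium: Y = 516 + 0.71Y + 94.16
0.29Y = 610.16, so Y = 610.16/0.29 = 2104

Y = 2104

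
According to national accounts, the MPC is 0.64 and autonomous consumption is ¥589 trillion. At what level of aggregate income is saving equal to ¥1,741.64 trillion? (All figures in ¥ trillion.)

Y = 6474

S = Y − C = -589 + 0.36Y
-589 + 0.36Y = 1741.64, so 0.36Y = 2330.64 and Y = 6474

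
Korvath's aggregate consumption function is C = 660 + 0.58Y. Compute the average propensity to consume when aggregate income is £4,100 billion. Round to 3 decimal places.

C = 660 + 0.58(4100) = 3038
APC = C/Y = 3038/4100 = 0.741

APC = 0.741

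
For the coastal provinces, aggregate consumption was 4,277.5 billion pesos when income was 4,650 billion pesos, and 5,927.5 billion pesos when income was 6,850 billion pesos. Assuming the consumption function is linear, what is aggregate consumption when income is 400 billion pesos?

MPC = (5927.5 − 4277.5)/(6850 − 4650) = 1650/2200 = 0.75
a = 4277.5 − 0.75(4650) = 4277.5 − 3487.5 = 790
C = 790 + 0.75(400) = 790 + 300 = 1090

C = 1090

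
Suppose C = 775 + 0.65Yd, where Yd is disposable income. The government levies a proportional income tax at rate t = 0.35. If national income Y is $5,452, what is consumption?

Yd = (1 − 0.35)(5452) = 0.65(5452) = 3543.8
C = 775 + 0.65(3543.8) = 775 + 2303.47 = 3078.47

C = 3078.47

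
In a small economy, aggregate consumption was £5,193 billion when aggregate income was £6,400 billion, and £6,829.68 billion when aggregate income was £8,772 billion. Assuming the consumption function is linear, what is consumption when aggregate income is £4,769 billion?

C = 4067.61

MPC = (6829.68 − 5193)/(8772 − 6400) = 1636.68/2372 = 0.69
a = 5193 − 0.69(6400) = 5193 − 4416 = 777
C = 777 + 0.69(4769) = 777 + 3290.61 = 4067.61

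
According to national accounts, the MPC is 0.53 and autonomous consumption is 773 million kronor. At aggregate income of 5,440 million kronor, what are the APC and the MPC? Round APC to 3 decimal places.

APC = 0.672; MPC = 0.53

MPC = 0.53 (the slope of the consumption function)
C = 773 + 0.53(5440) = 3656.2, so APC = 3656.2/5440 = 0.672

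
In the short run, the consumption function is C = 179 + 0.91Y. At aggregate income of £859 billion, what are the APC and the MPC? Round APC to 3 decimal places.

MPC = 0.91 (the slope of the consumption function)
C = 179 + 0.91(859) = 960.69, so APC = 960.69/859 = 1.118

APC = 1.118; MPC = 0.91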